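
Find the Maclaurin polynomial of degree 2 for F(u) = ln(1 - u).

F(0) = 0
F′(0) = -1
F′′(0) = -1
Then c_k = F^(k)(0)/k! gives each Taylor coefficient.

-u^2/2 - u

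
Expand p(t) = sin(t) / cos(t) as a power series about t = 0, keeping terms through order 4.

Divide the numerator series by the denominator series (power-series long division).
[t^0] = 0;  [t^1] = 1;  [t^2] = 0;  [t^3] = 1/3;  [t^4] = 0.

t^3/3 + t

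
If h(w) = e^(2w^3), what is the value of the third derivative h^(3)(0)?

12

Differentiate repeatedly and evaluate at the center.
The coefficient of w^3 in the expansion is 2, so h′′′(0) = 3! * (2) = 12.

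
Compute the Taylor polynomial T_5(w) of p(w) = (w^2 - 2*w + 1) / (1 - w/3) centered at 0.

4*w^5/243 + 4*w^4/81 + 4*w^3/27 + 4*w^2/9 - 5*w/3 + 1

Distribute the polynomial across the series and collect like powers.
[w^0] = 1;  [w^1] = -5/3;  [w^2] = 4/9;  [w^3] = 4/27;  [w^4] = 4/81;  [w^5] = 4/243.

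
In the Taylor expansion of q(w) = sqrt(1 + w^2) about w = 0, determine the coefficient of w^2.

Differentiate repeatedly and evaluate at the center.
[w^0] = 1;  [w^1] = 0;  [w^2] = 1/2.
So c_2 = q′′(0)/2! = 1/2.

1/2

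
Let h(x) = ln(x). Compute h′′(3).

-1/9

Use the known series and substitute for the argument.
The coefficient of (x - 3)^2 in the expansion is -1/18, so h′′(3) = 2! * (-1/18) = -1/9.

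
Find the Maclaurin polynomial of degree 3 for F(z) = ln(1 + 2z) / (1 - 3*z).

Expand 1/(denominator) as a geometric series and multiply by the numerator's series.
F(0) = 0
F′(0) = 2
F′′(0) = 8
F′′′(0) = 88

44*z^3/3 + 4*z^2 + 2*z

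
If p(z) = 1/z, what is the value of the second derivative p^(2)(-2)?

-1/4

Compute the successive derivatives at the expansion point and divide by k!.
From the series, [(z + 2)^2] p = -1/8; multiply by 2! = 2 to get -1/4.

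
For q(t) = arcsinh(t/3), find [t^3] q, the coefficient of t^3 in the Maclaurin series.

-1/162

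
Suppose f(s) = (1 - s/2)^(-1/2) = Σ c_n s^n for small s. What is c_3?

Compute the successive derivatives at the expansion point and divide by k!.

5/128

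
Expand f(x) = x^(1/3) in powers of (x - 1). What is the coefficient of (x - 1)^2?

f(1) = 1
f′(1) = 1/3
f′′(1) = -2/9

-1/9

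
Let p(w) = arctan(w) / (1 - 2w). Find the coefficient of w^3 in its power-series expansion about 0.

11/3

Multiply the two series term by term and collect like powers.
p(0) = 0
p′(0) = 1
p′′(0) = 4
p′′′(0) = 22
The Taylor polynomial is Σ p^(k)(0)/k! · w^k.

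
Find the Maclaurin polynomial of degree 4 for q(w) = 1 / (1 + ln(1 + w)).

11*w^4/3 - 7*w^3/3 + 3*w^2/2 - w + 1

Expand as Σ (-1)^k u^k with u equal to the inner function's series.
q(0) = 1
q′(0) = -1
q′′(0) = 3
q′′′(0) = -14
q^(4)(0) = 88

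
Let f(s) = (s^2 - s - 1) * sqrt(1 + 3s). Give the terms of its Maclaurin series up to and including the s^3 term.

15*s^3/16 + 5*s^2/8 - 5*s/2 - 1

Shift and add copies of the series according to the polynomial's terms.
[s^0] = -1;  [s^1] = -5/2;  [s^2] = 5/8;  [s^3] = 15/16.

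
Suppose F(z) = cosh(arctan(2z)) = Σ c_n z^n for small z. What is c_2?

2

Let u equal the inner series; expand the outer function in u and truncate.
[z^0] = 1;  [z^1] = 0;  [z^2] = 2.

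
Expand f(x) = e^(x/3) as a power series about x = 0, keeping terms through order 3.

[x^0] = 1;  [x^1] = 1/3;  [x^2] = 1/18;  [x^3] = 1/162.

x^3/162 + x^2/18 + x/3 + 1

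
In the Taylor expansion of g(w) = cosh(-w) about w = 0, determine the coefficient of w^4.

1/24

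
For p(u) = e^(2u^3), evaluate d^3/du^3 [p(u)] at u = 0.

From the series, [u^3] p = 2; multiply by 3! = 6 to get 12.

12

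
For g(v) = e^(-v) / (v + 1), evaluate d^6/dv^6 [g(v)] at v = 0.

Expand 1/(denominator) as a geometric series and multiply by the numerator's series.
The coefficient of v^6 in the expansion is 1957/720, so g^(6)(0) = 6! * (1957/720) = 1957.

1957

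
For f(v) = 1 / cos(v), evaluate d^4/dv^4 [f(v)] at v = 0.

Write the quotient as an unknown series and match coefficients against numerator = denominator · series.
The coefficient of v^4 in the expansion is 5/24, so f^(4)(0) = 4! * (5/24) = 5.

5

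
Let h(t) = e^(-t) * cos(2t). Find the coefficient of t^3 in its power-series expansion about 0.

11/6

Write out both Maclaurin series and multiply, keeping only the needed powers.
[t^0] = 1;  [t^1] = -1;  [t^2] = -3/2;  [t^3] = 11/6.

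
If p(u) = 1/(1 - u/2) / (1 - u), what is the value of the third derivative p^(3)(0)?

Expand each factor separately, then convolve coefficients.
From the series, [u^3] p = 15/8; multiply by 3! = 6 to get 45/4.

45/4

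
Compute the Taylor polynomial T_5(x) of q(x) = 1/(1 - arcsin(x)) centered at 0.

63*x^5/40 + 4*x^4/3 + 7*x^3/6 + x^2 + x + 1

Plug the Maclaurin series of the inner function into that of the outer and collect terms.
q(0) = 1
q′(0) = 1
q′′(0) = 2
q′′′(0) = 7
q^(4)(0) = 32
q^(5)(0) = 189
Dividing each by k! gives the coefficients c_0, ..., c_5.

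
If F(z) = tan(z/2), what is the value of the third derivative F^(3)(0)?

Differentiate repeatedly and evaluate at the center.
From the series, [z^3] F = 1/24; multiply by 3! = 6 to get 1/4.

1/4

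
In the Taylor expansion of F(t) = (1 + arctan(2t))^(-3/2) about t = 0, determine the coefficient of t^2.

15/2

Plug the Maclaurin series of the inner function into that of the outer and collect terms.
F(0) = 1
F′(0) = -3
F′′(0) = 15
So c_2 = F′′(0)/2! = 15/2.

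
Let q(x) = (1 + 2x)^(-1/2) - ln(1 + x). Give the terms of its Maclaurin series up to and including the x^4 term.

Combine the two series term by term.

37*x^4/8 - 17*x^3/6 + 2*x^2 - 2*x + 1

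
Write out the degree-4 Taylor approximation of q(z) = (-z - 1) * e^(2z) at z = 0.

Multiply each power in the prefactor through the base expansion.
q(0) = -1
q′(0) = -3
q′′(0) = -8
q′′′(0) = -20
q^(4)(0) = -48

-2*z^4 - 10*z^3/3 - 4*z^2 - 3*z - 1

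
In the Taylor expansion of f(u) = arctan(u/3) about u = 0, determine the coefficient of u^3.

Use the known series and substitute for the argument.
[u^0] = 0;  [u^1] = 1/3;  [u^2] = 0;  [u^3] = -1/81.

-1/81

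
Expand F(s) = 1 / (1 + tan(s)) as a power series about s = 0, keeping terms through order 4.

5*s^4/3 - 4*s^3/3 + s^2 - s + 1

Use the geometric series for the reciprocal, then substitute.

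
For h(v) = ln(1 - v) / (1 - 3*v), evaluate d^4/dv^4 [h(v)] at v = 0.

Multiply the numerator's expansion by the denominator's geometric series.
The coefficient of v^4 in the expansion is -131/4, so h^(4)(0) = 4! * (-131/4) = -786.

-786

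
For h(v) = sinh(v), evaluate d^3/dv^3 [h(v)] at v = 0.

1

From the series, [v^3] h = 1/6; multiply by 3! = 6 to get 1.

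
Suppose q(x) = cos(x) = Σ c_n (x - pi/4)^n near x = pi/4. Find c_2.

-sqrt(2)/4

c_2 = q′′(pi/4)/2! = -sqrt(2)/4.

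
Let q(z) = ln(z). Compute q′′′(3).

From the series, [(z - 3)^3] q = 1/81; multiply by 3! = 6 to get 2/27.

2/27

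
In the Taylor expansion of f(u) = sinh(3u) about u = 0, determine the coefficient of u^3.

9/2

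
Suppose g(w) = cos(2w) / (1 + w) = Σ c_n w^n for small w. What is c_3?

1

Expand each factor separately, then convolve coefficients.
[w^0] = 1;  [w^1] = -1;  [w^2] = -1;  [w^3] = 1.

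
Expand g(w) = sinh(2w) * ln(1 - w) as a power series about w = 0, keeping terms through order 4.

-2*w^4 - w^3 - 2*w^2

Take the Cauchy product of the two expansions.
g(0) = 0
g′(0) = 0
g′′(0) = -4
g′′′(0) = -6
g^(4)(0) = -48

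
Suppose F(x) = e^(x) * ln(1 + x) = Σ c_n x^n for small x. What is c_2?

Write out both Maclaurin series and multiply, keeping only the needed powers.
F(0) = 0
F′(0) = 1
F′′(0) = 1
Dividing each by k! gives the coefficients c_0, ..., c_2.

1/2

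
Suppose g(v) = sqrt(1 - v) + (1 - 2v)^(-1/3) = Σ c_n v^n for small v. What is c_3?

Combine the two series term by term.
g(0) = 2
g′(0) = 1/6
g′′(0) = 55/36
g′′′(0) = 1711/216
Then c_k = g^(k)(0)/k! gives each Taylor coefficient.

1711/1296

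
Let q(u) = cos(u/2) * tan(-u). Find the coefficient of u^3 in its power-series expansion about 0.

-5/24

Take the Cauchy product of the two expansions.
q(0) = 0
q′(0) = -1
q′′(0) = 0
q′′′(0) = -5/4
The Taylor polynomial is Σ q^(k)(0)/k! · u^k.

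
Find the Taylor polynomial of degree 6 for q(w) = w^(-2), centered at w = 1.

7*(w - 1)^6 - 6*(w - 1)^5 + 5*(w - 1)^4 - 4*(w - 1)^3 + 3*(w - 1)^2 - 2*(w - 1) + 1

q(1) = 1
q′(1) = -2
q′′(1) = 6
q′′′(1) = -24
q^(4)(1) = 120
q^(5)(1) = -720
q^(6)(1) = 5040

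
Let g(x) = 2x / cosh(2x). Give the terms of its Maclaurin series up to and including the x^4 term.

-4*x^3 + 2*x

Invert the denominator's series and multiply.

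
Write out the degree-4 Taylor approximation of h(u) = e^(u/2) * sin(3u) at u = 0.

-35*u^4/16 - 33*u^3/8 + 3*u^2/2 + 3*u

Multiply the two series term by term and collect like powers.
h(0) = 0
h′(0) = 3
h′′(0) = 3
h′′′(0) = -99/4
h^(4)(0) = -105/2
Dividing each by k! gives the coefficients c_0, ..., c_4.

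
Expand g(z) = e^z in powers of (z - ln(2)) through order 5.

g(ln(2)) = 2
g′(ln(2)) = 2
g′′(ln(2)) = 2
g′′′(ln(2)) = 2
g^(4)(ln(2)) = 2
g^(5)(ln(2)) = 2
Dividing each by k! gives the coefficients c_0, ..., c_5.

(z - ln(2))^5/60 + (z - ln(2))^4/12 + (z - ln(2))^3/3 + (z - ln(2))^2 + 2*(z - ln(2)) + 2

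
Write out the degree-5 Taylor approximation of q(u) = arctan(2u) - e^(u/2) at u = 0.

Combine the two series term by term.
q(0) = -1
q′(0) = 3/2
q′′(0) = -1/4
q′′′(0) = -129/8
q^(4)(0) = -1/16
q^(5)(0) = 24575/32
The Taylor polynomial is Σ q^(k)(0)/k! · u^k.

4915*u^5/768 - u^4/384 - 43*u^3/16 - u^2/8 + 3*u/2 - 1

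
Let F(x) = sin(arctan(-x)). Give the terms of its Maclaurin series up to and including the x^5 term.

Substitute the inner expansion into the outer series and collect powers.
[x^0] = 0;  [x^1] = -1;  [x^2] = 0;  [x^3] = 1/2;  [x^4] = 0;  [x^5] = -3/8.

-3*x^5/8 + x^3/2 - x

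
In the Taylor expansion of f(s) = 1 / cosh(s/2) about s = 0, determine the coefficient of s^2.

Divide the numerator series by the denominator series (power-series long division).
[s^0] = 1;  [s^1] = 0;  [s^2] = -1/8.

-1/8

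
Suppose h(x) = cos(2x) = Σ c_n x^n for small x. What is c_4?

2/3

Apply the Taylor formula c_k = f^(k)(a)/k!.
h(0) = 1
h′(0) = 0
h′′(0) = -4
h′′′(0) = 0
h^(4)(0) = 16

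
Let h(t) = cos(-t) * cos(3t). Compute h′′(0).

-10

Multiply the two series term by term and collect like powers.
From the series, [t^2] h = -5; multiply by 2! = 2 to get -10.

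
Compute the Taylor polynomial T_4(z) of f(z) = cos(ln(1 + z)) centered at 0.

Substitute the inner expansion into the outer series and collect powers.
f(0) = 1
f′(0) = 0
f′′(0) = -1
f′′′(0) = 3
f^(4)(0) = -10

-5*z^4/12 + z^3/2 - z^2/2 + 1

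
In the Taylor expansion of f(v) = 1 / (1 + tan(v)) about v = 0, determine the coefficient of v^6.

122/45

Expand as Σ (-1)^k u^k with u equal to the inner function's series.
f(0) = 1
f′(0) = -1
f′′(0) = 2
f′′′(0) = -8
f^(4)(0) = 40
f^(5)(0) = -256
f^(6)(0) = 1952
So c_6 = f^(6)(0)/6! = 122/45.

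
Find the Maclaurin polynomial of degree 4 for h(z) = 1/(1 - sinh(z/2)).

Plug the Maclaurin series of the inner function into that of the outer and collect terms.
h(0) = 1
h′(0) = 1/2
h′′(0) = 1/2
h′′′(0) = 7/8
h^(4)(0) = 2
Then c_k = h^(k)(0)/k! gives each Taylor coefficient.

z^4/12 + 7*z^3/48 + z^2/4 + z/2 + 1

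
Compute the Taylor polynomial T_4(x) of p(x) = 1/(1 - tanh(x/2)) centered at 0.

Let u equal the inner series; expand the outer function in u and truncate.
p(0) = 1
p′(0) = 1/2
p′′(0) = 1/2
p′′′(0) = 1/2
p^(4)(0) = 1/2

x^4/48 + x^3/12 + x^2/4 + x/2 + 1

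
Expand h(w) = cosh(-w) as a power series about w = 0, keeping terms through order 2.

w^2/2 + 1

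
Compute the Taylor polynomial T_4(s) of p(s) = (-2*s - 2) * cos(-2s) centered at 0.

-4*s^4/3 + 4*s^3 + 4*s^2 - 2*s - 2

Multiply each power in the prefactor through the base expansion.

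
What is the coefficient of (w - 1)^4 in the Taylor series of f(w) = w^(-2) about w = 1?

Use the known series and substitute for the argument.

5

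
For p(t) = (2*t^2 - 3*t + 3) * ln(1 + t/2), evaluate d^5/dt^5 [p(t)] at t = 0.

143/8

Shift and add copies of the series according to the polynomial's terms.
From the series, [t^5] p = 143/960; multiply by 5! = 120 to get 143/8.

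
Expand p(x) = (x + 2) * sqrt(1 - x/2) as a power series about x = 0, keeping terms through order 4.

Multiply each power in the prefactor through the base expansion.

-13*x^4/1024 - 3*x^3/64 - 5*x^2/16 + x/2 + 2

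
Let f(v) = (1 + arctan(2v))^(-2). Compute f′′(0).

Let u equal the inner series; expand the outer function in u and truncate.
The coefficient of v^2 in the expansion is 12, so f′′(0) = 2! * (12) = 24.

24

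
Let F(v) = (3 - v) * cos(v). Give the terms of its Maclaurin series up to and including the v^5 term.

Distribute the polynomial across the series and collect like powers.
F(0) = 3
F′(0) = -1
F′′(0) = -3
F′′′(0) = 3
F^(4)(0) = 3
F^(5)(0) = -5

-v^5/24 + v^4/8 + v^3/2 - 3*v^2/2 - v + 3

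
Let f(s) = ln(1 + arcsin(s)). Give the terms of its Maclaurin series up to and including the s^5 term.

53*s^5/120 - 5*s^4/12 + s^3/2 - s^2/2 + s

Substitute the inner expansion into the outer series and collect powers.
[s^0] = 0;  [s^1] = 1;  [s^2] = -1/2;  [s^3] = 1/2;  [s^4] = -5/12;  [s^5] = 53/120.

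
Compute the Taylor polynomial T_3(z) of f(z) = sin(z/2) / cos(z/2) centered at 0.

Write the quotient as an unknown series and match coefficients against numerator = denominator · series.
[z^0] = 0;  [z^1] = 1/2;  [z^2] = 0;  [z^3] = 1/24.

z^3/24 + z/2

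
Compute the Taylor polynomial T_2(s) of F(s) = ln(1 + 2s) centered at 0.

-2*s^2 + 2*s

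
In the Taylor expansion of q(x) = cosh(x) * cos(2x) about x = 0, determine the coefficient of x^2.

-3/2

Write out both Maclaurin series and multiply, keeping only the needed powers.
[x^0] = 1;  [x^1] = 0;  [x^2] = -3/2.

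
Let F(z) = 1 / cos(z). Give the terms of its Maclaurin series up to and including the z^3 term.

z^2/2 + 1

Invert the denominator's series and multiply.
[z^0] = 1;  [z^1] = 0;  [z^2] = 1/2;  [z^3] = 0.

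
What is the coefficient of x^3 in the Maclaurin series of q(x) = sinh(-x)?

-1/6

Compute the successive derivatives at the expansion point and divide by k!.
q(0) = 0
q′(0) = -1
q′′(0) = 0
q′′′(0) = -1
So c_3 = q′′′(0)/3! = -1/6.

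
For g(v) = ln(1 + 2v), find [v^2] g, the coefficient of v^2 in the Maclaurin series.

-2

Use the known series and substitute for the argument.
[v^0] = 0;  [v^1] = 2;  [v^2] = -2.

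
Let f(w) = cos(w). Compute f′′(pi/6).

The coefficient of (w - pi/6)^2 in the expansion is -sqrt(3)/4, so f′′(pi/6) = 2! * (-sqrt(3)/4) = -sqrt(3)/2.

-sqrt(3)/2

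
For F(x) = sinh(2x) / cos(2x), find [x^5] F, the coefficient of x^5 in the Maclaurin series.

48/5

Divide the numerator series by the denominator series (power-series long division).
So c_5 = F^(5)(0)/5! = 48/5.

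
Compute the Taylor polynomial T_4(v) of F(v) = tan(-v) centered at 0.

-v^3/3 - v

Apply the Taylor formula c_k = f^(k)(a)/k!.
F(0) = 0
F′(0) = -1
F′′(0) = 0
F′′′(0) = -2
F^(4)(0) = 0
The Taylor polynomial is Σ F^(k)(0)/k! · v^k.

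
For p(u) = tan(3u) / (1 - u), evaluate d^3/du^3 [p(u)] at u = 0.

Multiply the two series term by term and collect like powers.
The coefficient of u^3 in the expansion is 12, so p′′′(0) = 3! * (12) = 72.

72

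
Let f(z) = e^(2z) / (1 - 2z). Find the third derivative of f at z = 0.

128

Expand each factor separately, then convolve coefficients.
The coefficient of z^3 in the expansion is 64/3, so f′′′(0) = 3! * (64/3) = 128.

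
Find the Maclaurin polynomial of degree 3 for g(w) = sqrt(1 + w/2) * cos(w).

-15*w^3/128 - 17*w^2/32 + w/4 + 1

Expand each factor separately, then convolve coefficients.
g(0) = 1
g′(0) = 1/4
g′′(0) = -17/16
g′′′(0) = -45/64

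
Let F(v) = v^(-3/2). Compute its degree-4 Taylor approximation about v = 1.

F(1) = 1
F′(1) = -3/2
F′′(1) = 15/4
F′′′(1) = -105/8
F^(4)(1) = 945/16
Dividing each by k! gives the coefficients c_0, ..., c_4.

315*(v - 1)^4/128 - 35*(v - 1)^3/16 + 15*(v - 1)^2/8 - 3*(v - 1)/2 + 1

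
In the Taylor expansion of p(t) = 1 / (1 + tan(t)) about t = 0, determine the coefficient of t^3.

-4/3

Write 1/(1+u) = 1 - u + u^2 - u^3 + ... and substitute the series for u.
[t^0] = 1;  [t^1] = -1;  [t^2] = 1;  [t^3] = -4/3.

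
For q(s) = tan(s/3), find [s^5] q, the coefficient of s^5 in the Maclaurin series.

Differentiate repeatedly and evaluate at the center.
q(0) = 0
q′(0) = 1/3
q′′(0) = 0
q′′′(0) = 2/27
q^(4)(0) = 0
q^(5)(0) = 16/243

2/3645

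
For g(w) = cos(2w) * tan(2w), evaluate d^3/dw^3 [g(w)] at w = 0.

Multiply the two series term by term and collect like powers.
The coefficient of w^3 in the expansion is -4/3, so g′′′(0) = 3! * (-4/3) = -8.

-8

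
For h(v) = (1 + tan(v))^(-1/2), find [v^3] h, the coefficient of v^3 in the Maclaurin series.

Compose series: expand the inner function first, then feed it into the outer expansion.
h(0) = 1
h′(0) = -1/2
h′′(0) = 3/4
h′′′(0) = -23/8
The Taylor polynomial is Σ h^(k)(0)/k! · v^k.

-23/48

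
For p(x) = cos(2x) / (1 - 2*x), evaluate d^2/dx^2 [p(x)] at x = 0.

Use 1/(1 - r) = Σ r^k on the denominator, then take the Cauchy product.
From the series, [x^2] p = 2; multiply by 2! = 2 to get 4.

4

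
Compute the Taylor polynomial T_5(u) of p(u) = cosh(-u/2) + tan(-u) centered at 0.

Combine the two series term by term.
p(0) = 1
p′(0) = -1
p′′(0) = 1/4
p′′′(0) = -2
p^(4)(0) = 1/16
p^(5)(0) = -16

-2*u^5/15 + u^4/384 - u^3/3 + u^2/8 - u + 1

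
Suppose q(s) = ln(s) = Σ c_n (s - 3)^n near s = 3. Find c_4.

c_4 = q^(4)(3)/4! = -1/324.

-1/324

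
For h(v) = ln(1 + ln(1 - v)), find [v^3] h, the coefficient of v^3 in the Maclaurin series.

Plug the Maclaurin series of the inner function into that of the outer and collect terms.
h(0) = 0
h′(0) = -1
h′′(0) = -2
h′′′(0) = -7
So c_3 = h′′′(0)/3! = -7/6.

-7/6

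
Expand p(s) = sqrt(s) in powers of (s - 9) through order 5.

7*(s - 9)^5/5038848 - 5*(s - 9)^4/279936 + (s - 9)^3/3888 - (s - 9)^2/216 + (s - 9)/6 + 3

[(s - 9)^0] = 3;  [(s - 9)^1] = 1/6;  [(s - 9)^2] = -1/216;  [(s - 9)^3] = 1/3888;  [(s - 9)^4] = -5/279936;  [(s - 9)^5] = 7/5038848.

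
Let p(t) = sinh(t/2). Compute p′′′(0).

1/8

The coefficient of t^3 in the expansion is 1/48, so p′′′(0) = 3! * (1/48) = 1/8.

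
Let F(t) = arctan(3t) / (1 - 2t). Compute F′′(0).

Take the Cauchy product of the two expansions.
The coefficient of t^2 in the expansion is 6, so F′′(0) = 2! * (6) = 12.

12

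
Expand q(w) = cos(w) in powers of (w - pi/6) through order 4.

q(pi/6) = sqrt(3)/2
q′(pi/6) = -1/2
q′′(pi/6) = -sqrt(3)/2
q′′′(pi/6) = 1/2
q^(4)(pi/6) = sqrt(3)/2

sqrt(3)*(w - pi/6)^4/48 + (w - pi/6)^3/12 - sqrt(3)*(w - pi/6)^2/4 - (w - pi/6)/2 + sqrt(3)/2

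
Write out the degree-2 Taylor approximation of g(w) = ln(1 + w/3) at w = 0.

-w^2/18 + w/3

g(0) = 0
g′(0) = 1/3
g′′(0) = -1/9
Then c_k = g^(k)(0)/k! gives each Taylor coefficient.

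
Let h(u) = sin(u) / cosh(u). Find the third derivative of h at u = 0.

Invert the denominator's series and multiply.
The coefficient of u^3 in the expansion is -2/3, so h′′′(0) = 3! * (-2/3) = -4.

-4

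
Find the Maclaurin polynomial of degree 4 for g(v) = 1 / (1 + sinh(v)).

Expand as Σ (-1)^k u^k with u equal to the inner function's series.
g(0) = 1
g′(0) = -1
g′′(0) = 2
g′′′(0) = -7
g^(4)(0) = 32
The Taylor polynomial is Σ g^(k)(0)/k! · v^k.

4*v^4/3 - 7*v^3/6 + v^2 - v + 1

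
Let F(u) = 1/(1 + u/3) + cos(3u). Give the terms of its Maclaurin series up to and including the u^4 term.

2195*u^4/648 - u^3/27 - 79*u^2/18 - u/3 + 2

Combine the two series term by term.
F(0) = 2
F′(0) = -1/3
F′′(0) = -79/9
F′′′(0) = -2/9
F^(4)(0) = 2195/27
The Taylor polynomial is Σ F^(k)(0)/k! · u^k.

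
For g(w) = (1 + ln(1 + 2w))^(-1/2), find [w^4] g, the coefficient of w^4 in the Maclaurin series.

Plug the Maclaurin series of the inner function into that of the outer and collect terms.
[w^0] = 1;  [w^1] = -1;  [w^2] = 5/2;  [w^3] = -41/6;  [w^4] = 155/8.
So c_4 = g^(4)(0)/4! = 155/8.

155/8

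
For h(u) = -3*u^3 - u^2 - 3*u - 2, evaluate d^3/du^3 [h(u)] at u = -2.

The coefficient of (u + 2)^3 in the expansion is -3, so h′′′(-2) = 3! * (-3) = -18.

-18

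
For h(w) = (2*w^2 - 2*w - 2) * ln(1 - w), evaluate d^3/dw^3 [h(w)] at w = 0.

-2

Distribute the polynomial across the series and collect like powers.
From the series, [w^3] h = -1/3; multiply by 3! = 6 to get -2.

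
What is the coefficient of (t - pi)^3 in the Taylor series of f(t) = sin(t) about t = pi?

1/6

f(pi) = 0
f′(pi) = -1
f′′(pi) = 0
f′′′(pi) = 1
So c_3 = f′′′(pi)/3! = 1/6.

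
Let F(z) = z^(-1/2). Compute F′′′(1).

-15/8

From the series, [(z - 1)^3] F = -5/16; multiply by 3! = 6 to get -15/8.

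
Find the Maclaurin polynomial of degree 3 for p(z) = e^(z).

[z^0] = 1;  [z^1] = 1;  [z^2] = 1/2;  [z^3] = 1/6.

z^3/6 + z^2/2 + z + 1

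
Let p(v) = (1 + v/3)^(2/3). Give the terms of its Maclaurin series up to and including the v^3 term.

p(0) = 1
p′(0) = 2/9
p′′(0) = -2/81
p′′′(0) = 8/729

4*v^3/2187 - v^2/81 + 2*v/9 + 1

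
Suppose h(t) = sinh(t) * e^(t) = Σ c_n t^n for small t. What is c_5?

2/15

Multiply the two series term by term and collect like powers.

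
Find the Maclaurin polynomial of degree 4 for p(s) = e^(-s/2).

s^4/384 - s^3/48 + s^2/8 - s/2 + 1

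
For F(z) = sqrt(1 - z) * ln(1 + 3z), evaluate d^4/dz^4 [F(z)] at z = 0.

Write out both Maclaurin series and multiply, keeping only the needed powers.
From the series, [z^4] F = -195/8; multiply by 4! = 24 to get -585.

-585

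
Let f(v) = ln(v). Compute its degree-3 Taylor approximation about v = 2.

(v - 2)^3/24 - (v - 2)^2/8 + (v - 2)/2 + ln(2)

Apply the Taylor formula c_k = f^(k)(a)/k!.
f(2) = ln(2)
f′(2) = 1/2
f′′(2) = -1/4
f′′′(2) = 1/4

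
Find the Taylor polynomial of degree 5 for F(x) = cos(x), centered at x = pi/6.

Use the known series and substitute for the argument.
F(pi/6) = sqrt(3)/2
F′(pi/6) = -1/2
F′′(pi/6) = -sqrt(3)/2
F′′′(pi/6) = 1/2
F^(4)(pi/6) = sqrt(3)/2
F^(5)(pi/6) = -1/2
Dividing each by k! gives the coefficients c_0, ..., c_5.

-(x - pi/6)^5/240 + sqrt(3)*(x - pi/6)^4/48 + (x - pi/6)^3/12 - sqrt(3)*(x - pi/6)^2/4 - (x - pi/6)/2 + sqrt(3)/2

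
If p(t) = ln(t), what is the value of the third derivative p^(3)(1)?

From the series, [(t - 1)^3] p = 1/3; multiply by 3! = 6 to get 2.

2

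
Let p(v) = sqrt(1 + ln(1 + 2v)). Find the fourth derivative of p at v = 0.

-143

Plug the Maclaurin series of the inner function into that of the outer and collect terms.
The coefficient of v^4 in the expansion is -143/24, so p^(4)(0) = 4! * (-143/24) = -143.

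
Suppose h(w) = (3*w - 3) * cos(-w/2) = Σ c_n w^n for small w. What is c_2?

3/8

Multiply each power in the prefactor through the base expansion.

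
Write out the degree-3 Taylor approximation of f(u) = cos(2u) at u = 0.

1 - 2*u^2

[u^0] = 1;  [u^1] = 0;  [u^2] = -2;  [u^3] = 0.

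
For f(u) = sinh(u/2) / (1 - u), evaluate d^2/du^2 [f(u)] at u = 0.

Multiply the two series term by term and collect like powers.
The coefficient of u^2 in the expansion is 1/2, so f′′(0) = 2! * (1/2) = 1.

1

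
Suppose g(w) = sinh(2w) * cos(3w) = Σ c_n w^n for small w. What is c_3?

Write out both Maclaurin series and multiply, keeping only the needed powers.
[w^0] = 0;  [w^1] = 2;  [w^2] = 0;  [w^3] = -23/3.
So c_3 = g′′′(0)/3! = -23/3.

-23/3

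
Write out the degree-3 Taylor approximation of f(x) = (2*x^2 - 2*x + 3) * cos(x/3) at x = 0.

x^3/9 + 11*x^2/6 - 2*x + 3

Multiply each power in the prefactor through the base expansion.
f(0) = 3
f′(0) = -2
f′′(0) = 11/3
f′′′(0) = 2/3
Then c_k = f^(k)(0)/k! gives each Taylor coefficient.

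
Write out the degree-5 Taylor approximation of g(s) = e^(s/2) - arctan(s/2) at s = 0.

Combine the two series term by term.
g(0) = 1
g′(0) = 0
g′′(0) = 1/4
g′′′(0) = 3/8
g^(4)(0) = 1/16
g^(5)(0) = -23/32
Dividing each by k! gives the coefficients c_0, ..., c_5.

-23*s^5/3840 + s^4/384 + s^3/16 + s^2/8 + 1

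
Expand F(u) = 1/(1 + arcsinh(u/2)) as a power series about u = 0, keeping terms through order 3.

Substitute the inner expansion into the outer series and collect powers.
F(0) = 1
F′(0) = -1/2
F′′(0) = 1/2
F′′′(0) = -5/8
Dividing each by k! gives the coefficients c_0, ..., c_3.

-5*u^3/48 + u^2/4 - u/2 + 1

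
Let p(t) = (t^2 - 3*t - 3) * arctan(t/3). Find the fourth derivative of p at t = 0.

Distribute the polynomial across the series and collect like powers.
From the series, [t^4] p = 1/27; multiply by 4! = 24 to get 8/9.

8/9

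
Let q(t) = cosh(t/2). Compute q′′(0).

Use the known series and substitute for the argument.
The coefficient of t^2 in the expansion is 1/8, so q′′(0) = 2! * (1/8) = 1/4.

1/4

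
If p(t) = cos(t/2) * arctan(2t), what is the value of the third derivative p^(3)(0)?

-35/2

Expand each factor separately, then convolve coefficients.
The coefficient of t^3 in the expansion is -35/12, so p′′′(0) = 3! * (-35/12) = -35/2.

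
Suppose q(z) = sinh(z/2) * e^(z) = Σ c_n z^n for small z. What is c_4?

Take the Cauchy product of the two expansions.

5/48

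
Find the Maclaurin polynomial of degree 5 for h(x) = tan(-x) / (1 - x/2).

Expand each factor separately, then convolve coefficients.
h(0) = 0
h′(0) = -1
h′′(0) = -1
h′′′(0) = -7/2
h^(4)(0) = -7
h^(5)(0) = -67/2
Then c_k = h^(k)(0)/k! gives each Taylor coefficient.

-67*x^5/240 - 7*x^4/24 - 7*x^3/12 - x^2/2 - x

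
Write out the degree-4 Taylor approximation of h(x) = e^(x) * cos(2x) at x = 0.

Expand each factor separately, then convolve coefficients.
h(0) = 1
h′(0) = 1
h′′(0) = -3
h′′′(0) = -11
h^(4)(0) = -7
Then c_k = h^(k)(0)/k! gives each Taylor coefficient.

-7*x^4/24 - 11*x^3/6 - 3*x^2/2 + x + 1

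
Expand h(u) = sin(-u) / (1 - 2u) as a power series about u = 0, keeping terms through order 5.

Take the Cauchy product of the two expansions.

-1841*u^5/120 - 23*u^4/3 - 23*u^3/6 - 2*u^2 - u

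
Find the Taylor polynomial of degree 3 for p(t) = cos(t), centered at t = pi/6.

Compute the successive derivatives at the expansion point and divide by k!.
p(pi/6) = sqrt(3)/2
p′(pi/6) = -1/2
p′′(pi/6) = -sqrt(3)/2
p′′′(pi/6) = 1/2

(t - pi/6)^3/12 - sqrt(3)*(t - pi/6)^2/4 - (t - pi/6)/2 + sqrt(3)/2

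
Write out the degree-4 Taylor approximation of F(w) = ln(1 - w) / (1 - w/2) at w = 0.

-2*w^4/3 - 5*w^3/6 - w^2 - w

Take the Cauchy product of the two expansions.
F(0) = 0
F′(0) = -1
F′′(0) = -2
F′′′(0) = -5
F^(4)(0) = -16
The Taylor polynomial is Σ F^(k)(0)/k! · w^k.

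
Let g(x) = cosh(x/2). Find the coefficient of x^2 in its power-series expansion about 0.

[x^0] = 1;  [x^1] = 0;  [x^2] = 1/8.
So c_2 = g′′(0)/2! = 1/8.

1/8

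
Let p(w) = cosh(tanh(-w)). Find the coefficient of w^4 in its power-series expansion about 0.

Substitute the inner expansion into the outer series and collect powers.
p(0) = 1
p′(0) = 0
p′′(0) = 1
p′′′(0) = 0
p^(4)(0) = -7

-7/24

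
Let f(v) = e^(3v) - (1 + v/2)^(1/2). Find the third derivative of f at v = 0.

Combine the two series term by term.
The coefficient of v^3 in the expansion is 575/128, so f′′′(0) = 3! * (575/128) = 1725/64.

1725/64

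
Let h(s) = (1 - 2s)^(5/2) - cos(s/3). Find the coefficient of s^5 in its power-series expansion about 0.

-3/8

Expand each term separately and add.
So c_5 = h^(5)(0)/5! = -3/8.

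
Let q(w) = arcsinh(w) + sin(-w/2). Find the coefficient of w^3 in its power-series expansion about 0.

Combine the two series term by term.
q(0) = 0
q′(0) = 1/2
q′′(0) = 0
q′′′(0) = -7/8
Dividing each by k! gives the coefficients c_0, ..., c_3.

-7/48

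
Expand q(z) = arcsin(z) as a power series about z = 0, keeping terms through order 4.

q(0) = 0
q′(0) = 1
q′′(0) = 0
q′′′(0) = 1
q^(4)(0) = 0

z^3/6 + z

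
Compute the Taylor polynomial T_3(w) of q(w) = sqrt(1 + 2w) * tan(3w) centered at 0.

Expand each factor separately, then convolve coefficients.
q(0) = 0
q′(0) = 3
q′′(0) = 6
q′′′(0) = 45

15*w^3/2 + 3*w^2 + 3*w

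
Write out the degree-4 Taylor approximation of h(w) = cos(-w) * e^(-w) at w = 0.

Write out both Maclaurin series and multiply, keeping only the needed powers.
h(0) = 1
h′(0) = -1
h′′(0) = 0
h′′′(0) = 2
h^(4)(0) = -4

-w^4/6 + w^3/3 - w + 1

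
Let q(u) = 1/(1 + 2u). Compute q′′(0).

8

The coefficient of u^2 in the expansion is 4, so q′′(0) = 2! * (4) = 8.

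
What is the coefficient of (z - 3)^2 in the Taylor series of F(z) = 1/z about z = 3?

1/27

Differentiate repeatedly and evaluate at the center.
F(3) = 1/3
F′(3) = -1/9
F′′(3) = 2/27
Then c_k = F^(k)(3)/k! gives each Taylor coefficient.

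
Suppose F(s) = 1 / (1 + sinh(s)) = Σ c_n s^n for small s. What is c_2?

Write 1/(1+u) = 1 - u + u^2 - u^3 + ... and substitute the series for u.
F(0) = 1
F′(0) = -1
F′′(0) = 2

1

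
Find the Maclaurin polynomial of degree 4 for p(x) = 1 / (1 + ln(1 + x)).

11*x^4/3 - 7*x^3/3 + 3*x^2/2 - x + 1

Expand as Σ (-1)^k u^k with u equal to the inner function's series.
p(0) = 1
p′(0) = -1
p′′(0) = 3
p′′′(0) = -14
p^(4)(0) = 88
The Taylor polynomial is Σ p^(k)(0)/k! · x^k.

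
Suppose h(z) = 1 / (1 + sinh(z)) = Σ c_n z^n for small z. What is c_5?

Use the geometric series for the reciprocal, then substitute.
So c_5 = h^(5)(0)/5! = -181/120.

-181/120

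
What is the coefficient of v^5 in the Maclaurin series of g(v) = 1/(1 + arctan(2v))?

-32/5

Let u equal the inner series; expand the outer function in u and truncate.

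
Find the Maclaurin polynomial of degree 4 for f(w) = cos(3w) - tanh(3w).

27*w^4/8 + 9*w^3 - 9*w^2/2 - 3*w + 1

Add the two expansions coefficient-wise.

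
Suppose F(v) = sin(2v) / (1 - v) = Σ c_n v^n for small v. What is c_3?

2/3

Take the Cauchy product of the two expansions.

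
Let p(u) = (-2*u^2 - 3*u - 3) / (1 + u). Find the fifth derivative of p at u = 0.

240

Multiply each power in the prefactor through the base expansion.
From the series, [u^5] p = 2; multiply by 5! = 120 to get 240.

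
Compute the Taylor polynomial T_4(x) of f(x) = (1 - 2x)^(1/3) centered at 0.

-160*x^4/243 - 40*x^3/81 - 4*x^2/9 - 2*x/3 + 1

Compute the successive derivatives at the expansion point and divide by k!.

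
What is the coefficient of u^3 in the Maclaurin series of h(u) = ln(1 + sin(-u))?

-1/6

Compose series: expand the inner function first, then feed it into the outer expansion.
h(0) = 0
h′(0) = -1
h′′(0) = -1
h′′′(0) = -1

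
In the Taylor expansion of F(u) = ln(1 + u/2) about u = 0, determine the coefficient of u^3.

1/24

[u^0] = 0;  [u^1] = 1/2;  [u^2] = -1/8;  [u^3] = 1/24.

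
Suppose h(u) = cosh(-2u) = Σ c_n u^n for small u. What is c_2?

2

Differentiate repeatedly and evaluate at the center.
h(0) = 1
h′(0) = 0
h′′(0) = 4
Then c_k = h^(k)(0)/k! gives each Taylor coefficient.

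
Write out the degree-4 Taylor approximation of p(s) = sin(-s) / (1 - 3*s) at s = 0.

Expand 1/(denominator) as a geometric series and multiply by the numerator's series.

-53*s^4/2 - 53*s^3/6 - 3*s^2 - s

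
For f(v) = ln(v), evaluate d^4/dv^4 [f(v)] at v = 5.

From the series, [(v - 5)^4] f = -1/2500; multiply by 4! = 24 to get -6/625.

-6/625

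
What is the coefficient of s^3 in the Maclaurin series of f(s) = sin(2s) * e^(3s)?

23/3

Write out both Maclaurin series and multiply, keeping only the needed powers.
f(0) = 0
f′(0) = 2
f′′(0) = 12
f′′′(0) = 46
The Taylor polynomial is Σ f^(k)(0)/k! · s^k.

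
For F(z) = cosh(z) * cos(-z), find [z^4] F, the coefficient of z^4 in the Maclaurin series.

-1/6

Write out both Maclaurin series and multiply, keeping only the needed powers.
F(0) = 1
F′(0) = 0
F′′(0) = 0
F′′′(0) = 0
F^(4)(0) = -4
Dividing each by k! gives the coefficients c_0, ..., c_4.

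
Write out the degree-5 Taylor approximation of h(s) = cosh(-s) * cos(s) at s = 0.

Expand each factor separately, then convolve coefficients.
h(0) = 1
h′(0) = 0
h′′(0) = 0
h′′′(0) = 0
h^(4)(0) = -4
h^(5)(0) = 0
Dividing each by k! gives the coefficients c_0, ..., c_5.

1 - s^4/6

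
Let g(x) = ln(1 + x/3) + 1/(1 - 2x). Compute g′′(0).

71/9

Combine the two series term by term.
From the series, [x^2] g = 71/18; multiply by 2! = 2 to get 71/9.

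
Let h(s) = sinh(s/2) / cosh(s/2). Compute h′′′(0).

Invert the denominator's series and multiply.
From the series, [s^3] h = -1/24; multiply by 3! = 6 to get -1/4.

-1/4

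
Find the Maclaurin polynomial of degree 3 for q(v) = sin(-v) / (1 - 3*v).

Expand 1/(denominator) as a geometric series and multiply by the numerator's series.
q(0) = 0
q′(0) = -1
q′′(0) = -6
q′′′(0) = -53
Dividing each by k! gives the coefficients c_0, ..., c_3.

-53*v^3/6 - 3*v^2 - v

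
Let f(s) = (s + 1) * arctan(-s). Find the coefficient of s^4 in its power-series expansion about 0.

Shift and add copies of the series according to the polynomial's terms.

1/3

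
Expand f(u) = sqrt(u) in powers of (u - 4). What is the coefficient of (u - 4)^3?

[(u - 4)^0] = 2;  [(u - 4)^1] = 1/4;  [(u - 4)^2] = -1/64;  [(u - 4)^3] = 1/512.
So c_3 = f′′′(4)/3! = 1/512.

1/512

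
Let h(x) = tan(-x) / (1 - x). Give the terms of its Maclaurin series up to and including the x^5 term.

-22*x^5/15 - 4*x^4/3 - 4*x^3/3 - x^2 - x

Multiply the two series term by term and collect like powers.
[x^0] = 0;  [x^1] = -1;  [x^2] = -1;  [x^3] = -4/3;  [x^4] = -4/3;  [x^5] = -22/15.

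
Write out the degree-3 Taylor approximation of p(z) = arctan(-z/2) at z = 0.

[z^0] = 0;  [z^1] = -1/2;  [z^2] = 0;  [z^3] = 1/24.

z^3/24 - z/2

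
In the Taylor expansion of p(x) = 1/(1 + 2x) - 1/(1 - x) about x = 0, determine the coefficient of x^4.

Combine the two series term by term.
p(0) = 0
p′(0) = -3
p′′(0) = 6
p′′′(0) = -54
p^(4)(0) = 360
So c_4 = p^(4)(0)/4! = 15.

15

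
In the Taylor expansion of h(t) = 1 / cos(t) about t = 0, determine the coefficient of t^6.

Divide the numerator series by the denominator series (power-series long division).
h(0) = 1
h′(0) = 0
h′′(0) = 1
h′′′(0) = 0
h^(4)(0) = 5
h^(5)(0) = 0
h^(6)(0) = 61
So c_6 = h^(6)(0)/6! = 61/720.

61/720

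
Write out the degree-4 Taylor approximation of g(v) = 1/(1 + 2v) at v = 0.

Compute the successive derivatives at the expansion point and divide by k!.
g(0) = 1
g′(0) = -2
g′′(0) = 8
g′′′(0) = -48
g^(4)(0) = 384
Dividing each by k! gives the coefficients c_0, ..., c_4.

16*v^4 - 8*v^3 + 4*v^2 - 2*v + 1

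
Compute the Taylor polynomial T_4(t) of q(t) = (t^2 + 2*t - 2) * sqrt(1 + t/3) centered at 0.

Shift and add copies of the series according to the polynomial's terms.
[t^0] = -2;  [t^1] = 5/3;  [t^2] = 49/36;  [t^3] = 29/216;  [t^4] = -43/5184.

-43*t^4/5184 + 29*t^3/216 + 49*t^2/36 + 5*t/3 - 2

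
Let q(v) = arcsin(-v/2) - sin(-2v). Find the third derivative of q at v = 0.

-65/8

Combine the two series term by term.
The coefficient of v^3 in the expansion is -65/48, so q′′′(0) = 3! * (-65/48) = -65/8.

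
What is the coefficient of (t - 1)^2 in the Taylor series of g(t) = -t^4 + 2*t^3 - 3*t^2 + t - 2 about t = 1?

Compute the successive derivatives at the expansion point and divide by k!.
g(1) = -3
g′(1) = -3
g′′(1) = -6

-3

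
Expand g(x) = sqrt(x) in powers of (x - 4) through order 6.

-21*(x - 4)^6/2097152 + 7*(x - 4)^5/131072 - 5*(x - 4)^4/16384 + (x - 4)^3/512 - (x - 4)^2/64 + (x - 4)/4 + 2

Compute the successive derivatives at the expansion point and divide by k!.
g(4) = 2
g′(4) = 1/4
g′′(4) = -1/32
g′′′(4) = 3/256
g^(4)(4) = -15/2048
g^(5)(4) = 105/16384
g^(6)(4) = -945/131072
Dividing each by k! gives the coefficients c_0, ..., c_6.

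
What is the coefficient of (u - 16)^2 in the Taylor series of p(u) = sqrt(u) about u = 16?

-1/512

Compute the successive derivatives at the expansion point and divide by k!.
p(16) = 4
p′(16) = 1/8
p′′(16) = -1/256
So c_2 = p′′(16)/2! = -1/512.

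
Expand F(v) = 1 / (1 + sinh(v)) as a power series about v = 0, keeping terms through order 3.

-7*v^3/6 + v^2 - v + 1

Expand as Σ (-1)^k u^k with u equal to the inner function's series.
F(0) = 1
F′(0) = -1
F′′(0) = 2
F′′′(0) = -7
The Taylor polynomial is Σ F^(k)(0)/k! · v^k.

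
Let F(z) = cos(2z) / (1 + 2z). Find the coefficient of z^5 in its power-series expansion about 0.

-52/3

Expand each factor separately, then convolve coefficients.
F(0) = 1
F′(0) = -2
F′′(0) = 4
F′′′(0) = -24
F^(4)(0) = 208
F^(5)(0) = -2080
So c_5 = F^(5)(0)/5! = -52/3.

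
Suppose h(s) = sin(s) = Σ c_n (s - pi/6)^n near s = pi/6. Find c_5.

sqrt(3)/240

h(pi/6) = 1/2
h′(pi/6) = sqrt(3)/2
h′′(pi/6) = -1/2
h′′′(pi/6) = -sqrt(3)/2
h^(4)(pi/6) = 1/2
h^(5)(pi/6) = sqrt(3)/2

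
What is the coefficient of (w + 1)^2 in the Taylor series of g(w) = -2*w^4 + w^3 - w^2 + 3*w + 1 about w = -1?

g(-1) = -6
g′(-1) = 16
g′′(-1) = -32
So c_2 = g′′(-1)/2! = -16.

-16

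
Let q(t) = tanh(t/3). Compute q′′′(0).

-2/27

The coefficient of t^3 in the expansion is -1/81, so q′′′(0) = 3! * (-1/81) = -2/27.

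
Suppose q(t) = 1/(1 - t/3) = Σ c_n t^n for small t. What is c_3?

1/27

Use the known series and substitute for the argument.
q(0) = 1
q′(0) = 1/3
q′′(0) = 2/9
q′′′(0) = 2/9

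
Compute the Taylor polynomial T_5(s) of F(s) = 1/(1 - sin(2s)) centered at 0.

Plug the Maclaurin series of the inner function into that of the outer and collect terms.
[s^0] = 1;  [s^1] = 2;  [s^2] = 4;  [s^3] = 20/3;  [s^4] = 32/3;  [s^5] = 244/15.

244*s^5/15 + 32*s^4/3 + 20*s^3/3 + 4*s^2 + 2*s + 1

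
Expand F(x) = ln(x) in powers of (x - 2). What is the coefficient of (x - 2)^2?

F(2) = ln(2)
F′(2) = 1/2
F′′(2) = -1/4
So c_2 = F′′(2)/2! = -1/8.

-1/8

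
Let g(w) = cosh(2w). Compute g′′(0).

From the series, [w^2] g = 2; multiply by 2! = 2 to get 4.

4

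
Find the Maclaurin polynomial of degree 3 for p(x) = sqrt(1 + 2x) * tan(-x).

Multiply the two series term by term and collect like powers.
p(0) = 0
p′(0) = -1
p′′(0) = -2
p′′′(0) = 1

x^3/6 - x^2 - x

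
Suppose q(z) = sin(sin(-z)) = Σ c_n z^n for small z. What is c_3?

Substitute the inner expansion into the outer series and collect powers.
[z^0] = 0;  [z^1] = -1;  [z^2] = 0;  [z^3] = 1/3.
So c_3 = q′′′(0)/3! = 1/3.

1/3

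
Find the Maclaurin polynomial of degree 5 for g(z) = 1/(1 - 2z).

32*z^5 + 16*z^4 + 8*z^3 + 4*z^2 + 2*z + 1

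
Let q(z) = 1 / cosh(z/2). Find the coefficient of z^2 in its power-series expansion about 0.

Divide the numerator series by the denominator series (power-series long division).
q(0) = 1
q′(0) = 0
q′′(0) = -1/4

-1/8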